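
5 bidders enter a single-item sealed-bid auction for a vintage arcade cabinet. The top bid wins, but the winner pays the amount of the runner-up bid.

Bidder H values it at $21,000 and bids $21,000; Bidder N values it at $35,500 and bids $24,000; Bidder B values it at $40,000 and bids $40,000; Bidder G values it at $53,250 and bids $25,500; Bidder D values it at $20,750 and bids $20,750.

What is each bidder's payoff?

Ordered from highest: Bidder B $40,000, then Bidder G $25,500, then Bidder N $24,000, then Bidder H $21,000, then Bidder D $20,750.
Bidder B has the top bid and wins; the price is the second-highest bid, $25,500.
Bidder B's payoff = $40,000 − $25,500 = $14,500. All other bidders lose, so their payoff is 0.

Payoffs: Bidder H $0, Bidder N $0, Bidder B $14,500, Bidder G $0, Bidder D $0.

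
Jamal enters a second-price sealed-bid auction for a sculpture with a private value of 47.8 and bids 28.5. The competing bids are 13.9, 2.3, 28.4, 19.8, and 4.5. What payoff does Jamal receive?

Jamal's payoff: 19.4.

Highest competing bid: 28.4.
Jamal's bid 28.5 is the highest overall, so Jamal wins and pays the second-highest bid, 28.4.
Payoff = value − price = 47.8 − 28.4 = 19.4.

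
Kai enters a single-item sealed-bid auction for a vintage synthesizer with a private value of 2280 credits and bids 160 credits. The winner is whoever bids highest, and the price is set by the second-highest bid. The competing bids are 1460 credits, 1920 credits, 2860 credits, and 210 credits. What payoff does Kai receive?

Highest competing bid: 2860 credits.
Kai's bid 160 credits is not the highest, so Kai loses, pays nothing, and earns zero payoff.

Kai's payoff: 0 credits.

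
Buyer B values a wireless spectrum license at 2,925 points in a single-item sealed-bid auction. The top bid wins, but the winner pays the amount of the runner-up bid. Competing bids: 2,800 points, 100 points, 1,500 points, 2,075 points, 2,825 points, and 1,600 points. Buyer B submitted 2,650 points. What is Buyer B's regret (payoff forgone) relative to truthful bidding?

100 points

The highest competing bid is 2,825 points.
Bidding truthfully at 2,925 points: Buyer B has the top bid, wins, and pays the second-highest bid 2,825 points. Payoff = 2,925 points − 2,825 points = 100 points.
Bidding 2,650 points: the top bid is 2,825 points (a rival), so Buyer B loses. Payoff = 0 points.
Regret = truthful payoff − actual payoff = 100 points − 0 points = 100 points.
This is the dominant-strategy logic: truthful bidding weakly beats any alternative.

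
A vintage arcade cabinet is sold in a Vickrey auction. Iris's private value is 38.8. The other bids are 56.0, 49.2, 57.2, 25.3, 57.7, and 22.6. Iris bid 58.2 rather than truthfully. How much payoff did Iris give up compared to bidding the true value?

Payoff forgone: 18.9.

The highest competing bid is 57.7.
Bidding truthfully at 38.8: the top bid is 57.7 (a rival), so Iris loses. Payoff = 0.0.
Bidding 58.2: Iris has the top bid, wins, and pays the second-highest bid 57.7. Payoff = 38.8 − 57.7 = -18.9.
Regret = truthful payoff − actual payoff = 0.0 − -18.9 = 18.9.
Deviating from a truthful bid can only lose payoff in a second-price auction — never gain.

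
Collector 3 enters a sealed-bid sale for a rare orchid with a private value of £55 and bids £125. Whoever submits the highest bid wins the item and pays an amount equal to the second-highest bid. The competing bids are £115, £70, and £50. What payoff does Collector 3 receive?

Payoff = -£60.

Highest competing bid: £115.
Collector 3's bid £125 is the highest overall, so Collector 3 wins and pays the second-highest bid, £115.
Payoff = value − price = £55 − £115 = -£60.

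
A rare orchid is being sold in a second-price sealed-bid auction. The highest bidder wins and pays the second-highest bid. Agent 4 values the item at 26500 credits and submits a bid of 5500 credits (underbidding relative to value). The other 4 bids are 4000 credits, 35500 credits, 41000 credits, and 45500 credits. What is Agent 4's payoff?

0 credits

Highest competing bid: 45500 credits.
Agent 4's bid 5500 credits is not the highest, so Agent 4 loses, pays nothing, and earns zero payoff.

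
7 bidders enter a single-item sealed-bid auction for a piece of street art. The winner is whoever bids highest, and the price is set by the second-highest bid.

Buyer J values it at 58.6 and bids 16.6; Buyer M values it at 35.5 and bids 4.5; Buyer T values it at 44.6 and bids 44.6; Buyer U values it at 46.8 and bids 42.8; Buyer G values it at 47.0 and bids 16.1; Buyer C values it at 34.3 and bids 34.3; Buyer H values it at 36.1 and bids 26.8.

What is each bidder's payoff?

Ordered from highest: Buyer T 44.6, then Buyer U 42.8, then Buyer C 34.3, then Buyer H 26.8, then Buyer J 16.6, then Buyer G 16.1, then Buyer M 4.5.
Buyer T has the top bid and wins; the price is the second-highest bid, 42.8.
Buyer T's payoff = 44.6 − 42.8 = 1.8. All other bidders lose, so their payoff is 0.

Buyer J 0.0, Buyer M 0.0, Buyer T 1.8, Buyer U 0.0, Buyer G 0.0, Buyer C 0.0, Buyer H 0.0.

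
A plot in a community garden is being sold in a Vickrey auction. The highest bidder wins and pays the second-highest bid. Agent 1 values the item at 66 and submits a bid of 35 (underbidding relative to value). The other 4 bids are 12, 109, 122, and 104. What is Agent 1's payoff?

0

Highest competing bid: 122.
Agent 1's bid 35 is not the highest, so Agent 1 loses, pays nothing, and earns zero payoff.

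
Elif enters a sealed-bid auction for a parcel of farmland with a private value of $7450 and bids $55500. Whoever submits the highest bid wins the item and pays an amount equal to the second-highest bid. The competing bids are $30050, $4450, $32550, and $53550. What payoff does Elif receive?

Highest competing bid: $53550.
Elif's bid $55500 is the highest overall, so Elif wins and pays the second-highest bid, $53550.
Payoff = value − price = $7450 − $53550 = -$46100.
Overbidding won the item at a price above value — truthful bidding would have avoided this loss.

Payoff = -$46100.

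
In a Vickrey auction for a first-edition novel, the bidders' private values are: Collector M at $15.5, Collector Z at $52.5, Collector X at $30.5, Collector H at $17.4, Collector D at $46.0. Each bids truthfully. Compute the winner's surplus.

Ordered from highest: Collector Z $52.5, then Collector D $46.0, then Collector X $30.5, then Collector H $17.4, then Collector M $15.5.
Collector Z wins with the top bid and pays the second-highest, $46.0.
Surplus = $52.5 − $46.0 = $6.5.

Surplus = $6.5.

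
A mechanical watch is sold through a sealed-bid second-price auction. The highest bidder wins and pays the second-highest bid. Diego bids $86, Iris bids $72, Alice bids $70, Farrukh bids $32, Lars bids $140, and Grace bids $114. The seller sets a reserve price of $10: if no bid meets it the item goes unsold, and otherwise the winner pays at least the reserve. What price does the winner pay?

Bids in descending order: Lars $140, then Grace $114, then Diego $86, then Iris $72, then Alice $70, then Farrukh $32.
Lars has the highest bid, so Lars wins.
The second-highest bid is $114, which exceeds the reserve, so that sets the price.

$114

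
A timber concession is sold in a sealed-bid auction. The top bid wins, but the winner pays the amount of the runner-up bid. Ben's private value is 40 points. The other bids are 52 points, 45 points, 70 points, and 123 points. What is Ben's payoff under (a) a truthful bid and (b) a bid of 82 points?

The highest competing bid is 123 points.
Bidding truthfully at 40 points: the top bid is 123 points (a rival), so Ben loses. Payoff = 0 points.
Bidding 82 points: the top bid is 123 points (a rival), so Ben loses. Payoff = 0 points.

Truthful: 0 points; alternative: 0 points.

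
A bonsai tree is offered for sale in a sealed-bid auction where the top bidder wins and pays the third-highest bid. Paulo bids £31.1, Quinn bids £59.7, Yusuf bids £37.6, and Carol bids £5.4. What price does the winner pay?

£31.1

Bids in descending order: Quinn £59.7 > Yusuf £37.6 > Paulo £31.1 > Carol £5.4.
Quinn is the highest bidder, so Quinn wins.
Under the third-price rule, the price is the third-highest bid: £31.1.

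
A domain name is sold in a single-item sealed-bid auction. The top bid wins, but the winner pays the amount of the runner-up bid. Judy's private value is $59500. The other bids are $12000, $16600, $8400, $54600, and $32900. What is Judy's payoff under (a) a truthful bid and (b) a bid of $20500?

The highest competing bid is $54600.
Bidding truthfully at $59500: Judy has the top bid, wins, and pays the second-highest bid $54600. Payoff = $59500 − $54600 = $4900.
Bidding $20500: the top bid is $54600 (a rival), so Judy loses. Payoff = $0.
This is the dominant-strategy logic: truthful bidding weakly beats any alternative.

Truthful: $4900; alternative: $0.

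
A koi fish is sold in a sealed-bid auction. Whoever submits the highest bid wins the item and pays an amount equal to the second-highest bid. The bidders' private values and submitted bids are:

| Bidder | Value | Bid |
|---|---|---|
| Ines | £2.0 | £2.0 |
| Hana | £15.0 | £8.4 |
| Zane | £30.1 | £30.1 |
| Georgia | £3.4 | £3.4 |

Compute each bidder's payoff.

Bids in descending order: Zane £30.1, then Hana £8.4, then Georgia £3.4, then Ines £2.0.
Zane has the top bid and wins; the price is the second-highest bid, £8.4.
Zane's payoff = £30.1 − £8.4 = £21.7. All other bidders lose, so their payoff is 0.

Ines £0.0, Hana £0.0, Zane £21.7, Georgia £0.0.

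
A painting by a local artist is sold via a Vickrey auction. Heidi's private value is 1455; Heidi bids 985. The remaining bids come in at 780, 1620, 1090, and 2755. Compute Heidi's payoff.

Highest competing bid: 2755.
Heidi's bid 985 is not the highest, so Heidi loses, pays nothing, and earns zero payoff.

Heidi's payoff: 0.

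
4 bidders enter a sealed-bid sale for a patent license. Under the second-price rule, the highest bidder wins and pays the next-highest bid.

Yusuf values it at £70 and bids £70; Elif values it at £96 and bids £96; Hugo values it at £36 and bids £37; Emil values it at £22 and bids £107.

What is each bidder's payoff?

Ordered from highest: Emil £107; Elif £96; Yusuf £70; Hugo £37.
Emil has the top bid and wins; the price is the second-highest bid, £96.
Emil's payoff = £22 − £96 = -£74. All other bidders lose, so their payoff is 0.

Payoffs: Yusuf £0, Elif £0, Hugo £0, Emil -£74.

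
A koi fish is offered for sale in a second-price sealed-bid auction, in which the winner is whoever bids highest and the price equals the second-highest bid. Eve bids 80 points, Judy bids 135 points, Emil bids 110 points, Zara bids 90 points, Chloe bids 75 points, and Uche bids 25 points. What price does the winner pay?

Ordered from highest: Judy 135 points, then Emil 110 points, then Zara 90 points, then Eve 80 points, then Chloe 75 points, then Uche 25 points.
Judy is the highest bidder, so Judy wins.
Under the second-price rule, the price is the second-highest bid: 110 points.

The winner pays 110 points.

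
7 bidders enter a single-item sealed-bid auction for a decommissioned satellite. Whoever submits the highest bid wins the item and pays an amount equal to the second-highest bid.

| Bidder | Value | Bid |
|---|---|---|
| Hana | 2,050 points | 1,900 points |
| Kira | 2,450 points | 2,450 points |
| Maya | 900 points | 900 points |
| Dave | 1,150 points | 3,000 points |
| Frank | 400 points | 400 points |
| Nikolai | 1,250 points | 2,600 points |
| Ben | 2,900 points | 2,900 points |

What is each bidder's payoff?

Ranking the bids: Dave 3,000 points; Ben 2,900 points; Nikolai 2,600 points; Kira 2,450 points; Hana 1,900 points; Maya 900 points; Frank 400 points.
Dave has the top bid and wins; the price is the second-highest bid, 2,900 points.
Dave's payoff = 1,150 points − 2,900 points = -1,750 points. All other bidders lose, so their payoff is 0.

Hana 0 points, Kira 0 points, Maya 0 points, Dave -1,750 points, Frank 0 points, Nikolai 0 points, Ben 0 points.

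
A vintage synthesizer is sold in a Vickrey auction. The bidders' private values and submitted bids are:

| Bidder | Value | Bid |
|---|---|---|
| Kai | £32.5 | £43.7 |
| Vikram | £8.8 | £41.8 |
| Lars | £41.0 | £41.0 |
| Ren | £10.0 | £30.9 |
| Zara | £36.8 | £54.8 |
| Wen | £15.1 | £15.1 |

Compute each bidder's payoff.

Kai £0.0, Vikram £0.0, Lars £0.0, Ren £0.0, Zara -£6.9, Wen £0.0.

Sorted high to low: Zara £54.8, then Kai £43.7, then Vikram £41.8, then Lars £41.0, then Ren £30.9, then Wen £15.1.
Zara has the top bid and wins; the price is the second-highest bid, £43.7.
Zara's payoff = £36.8 − £43.7 = -£6.9. All other bidders lose, so their payoff is 0.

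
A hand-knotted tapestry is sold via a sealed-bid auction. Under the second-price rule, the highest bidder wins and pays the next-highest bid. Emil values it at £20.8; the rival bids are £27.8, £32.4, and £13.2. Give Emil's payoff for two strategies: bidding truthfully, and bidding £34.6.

The highest competing bid is £32.4.
Bidding truthfully at £20.8: the top bid is £32.4 (a rival), so Emil loses. Payoff = £0.0.
Bidding £34.6: Emil has the top bid, wins, and pays the second-highest bid £32.4. Payoff = £20.8 − £32.4 = -£11.6.
Deviating from a truthful bid can only lose payoff in a second-price auction — never gain.

Truthful: £0.0; alternative: -£11.6.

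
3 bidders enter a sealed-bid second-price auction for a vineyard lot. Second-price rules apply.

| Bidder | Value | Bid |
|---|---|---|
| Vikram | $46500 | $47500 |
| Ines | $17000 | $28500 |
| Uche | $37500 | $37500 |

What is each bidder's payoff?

Ordered from highest: Vikram $47500, then Uche $37500, then Ines $28500.
Vikram has the top bid and wins; the price is the second-highest bid, $37500.
Vikram's payoff = $46500 − $37500 = $9000. All other bidders lose, so their payoff is 0.

Payoffs: Vikram $9000, Ines $0, Uche $0.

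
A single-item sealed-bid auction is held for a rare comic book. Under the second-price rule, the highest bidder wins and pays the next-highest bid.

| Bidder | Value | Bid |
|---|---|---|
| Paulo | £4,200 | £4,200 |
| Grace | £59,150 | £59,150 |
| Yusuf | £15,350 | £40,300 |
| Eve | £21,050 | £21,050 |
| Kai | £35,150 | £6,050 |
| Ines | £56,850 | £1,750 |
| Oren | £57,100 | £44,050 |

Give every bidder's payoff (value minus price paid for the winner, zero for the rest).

Ordered from highest: Grace £59,150; Oren £44,050; Yusuf £40,300; Eve £21,050; Kai £6,050; Paulo £4,200; Ines £1,750.
Grace has the top bid and wins; the price is the second-highest bid, £44,050.
Grace's payoff = £59,150 − £44,050 = £15,100. All other bidders lose, so their payoff is 0.

Payoffs: Paulo £0, Grace £15,100, Yusuf £0, Eve £0, Kai £0, Ines £0, Oren £0.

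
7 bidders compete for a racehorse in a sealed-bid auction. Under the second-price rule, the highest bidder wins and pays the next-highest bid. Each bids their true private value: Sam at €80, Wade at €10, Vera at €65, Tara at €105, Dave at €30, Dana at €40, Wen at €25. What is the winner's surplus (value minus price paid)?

Winner's surplus: €25.

Sorted high to low: Tara €105; Sam €80; Vera €65; Dana €40; Dave €30; Wen €25; Wade €10.
Tara wins with the top bid and pays the second-highest, €80.
Surplus = €105 − €80 = €25.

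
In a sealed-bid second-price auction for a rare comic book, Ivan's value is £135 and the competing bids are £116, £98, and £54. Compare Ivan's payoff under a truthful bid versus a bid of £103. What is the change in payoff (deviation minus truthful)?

The highest competing bid is £116.
Bidding truthfully at £135: Ivan has the top bid, wins, and pays the second-highest bid £116. Payoff = £135 − £116 = £19.
Bidding £103: the top bid is £116 (a rival), so Ivan loses. Payoff = £0.
Change = £0 − £19 = -£19.
This is the dominant-strategy logic: truthful bidding weakly beats any alternative.

Payoff change: -£19.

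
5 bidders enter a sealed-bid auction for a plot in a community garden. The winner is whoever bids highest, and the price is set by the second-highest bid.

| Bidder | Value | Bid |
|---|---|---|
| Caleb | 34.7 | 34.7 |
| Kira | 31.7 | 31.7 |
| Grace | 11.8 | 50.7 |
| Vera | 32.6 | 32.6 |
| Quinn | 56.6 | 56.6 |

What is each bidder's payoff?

Caleb 0.0, Kira 0.0, Grace 0.0, Vera 0.0, Quinn 5.9.

Ranking the bids: Quinn 56.6, then Grace 50.7, then Caleb 34.7, then Vera 32.6, then Kira 31.7.
Quinn has the top bid and wins; the price is the second-highest bid, 50.7.
Quinn's payoff = 56.6 − 50.7 = 5.9. All other bidders lose, so their payoff is 0.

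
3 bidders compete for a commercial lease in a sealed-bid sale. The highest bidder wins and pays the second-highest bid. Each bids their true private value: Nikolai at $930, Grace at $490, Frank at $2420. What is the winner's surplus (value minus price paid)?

Winner's surplus: $1490.

Ordered from highest: Frank $2420 > Nikolai $930 > Grace $490.
Frank wins with the top bid and pays the second-highest, $930.
Surplus = $2420 − $930 = $1490.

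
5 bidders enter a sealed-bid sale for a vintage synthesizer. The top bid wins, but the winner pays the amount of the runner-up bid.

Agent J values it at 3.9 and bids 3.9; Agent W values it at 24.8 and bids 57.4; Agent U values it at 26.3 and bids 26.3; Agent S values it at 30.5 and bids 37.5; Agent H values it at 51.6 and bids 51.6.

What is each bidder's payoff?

Sorted high to low: Agent W 57.4 > Agent H 51.6 > Agent S 37.5 > Agent U 26.3 > Agent J 3.9.
Agent W has the top bid and wins; the price is the second-highest bid, 51.6.
Agent W's payoff = 24.8 − 51.6 = -26.8. All other bidders lose, so their payoff is 0.

Payoffs: Agent J 0.0, Agent W -26.8, Agent U 0.0, Agent S 0.0, Agent H 0.0.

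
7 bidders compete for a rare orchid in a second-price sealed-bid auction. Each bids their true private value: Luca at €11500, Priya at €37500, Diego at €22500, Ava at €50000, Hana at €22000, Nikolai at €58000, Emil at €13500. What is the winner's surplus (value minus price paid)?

Sorted high to low: Nikolai €58000, then Ava €50000, then Priya €37500, then Diego €22500, then Hana €22000, then Emil €13500, then Luca €11500.
Nikolai wins with the top bid and pays the second-highest, €50000.
Surplus = €58000 − €50000 = €8000.

€8000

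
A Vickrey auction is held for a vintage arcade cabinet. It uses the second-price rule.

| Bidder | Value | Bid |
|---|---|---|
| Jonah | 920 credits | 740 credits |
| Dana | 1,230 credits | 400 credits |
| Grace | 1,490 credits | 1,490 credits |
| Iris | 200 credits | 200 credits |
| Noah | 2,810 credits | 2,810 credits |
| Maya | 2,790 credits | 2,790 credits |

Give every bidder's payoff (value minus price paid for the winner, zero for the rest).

Bids in descending order: Noah 2,810 credits, then Maya 2,790 credits, then Grace 1,490 credits, then Jonah 740 credits, then Dana 400 credits, then Iris 200 credits.
Noah has the top bid and wins; the price is the second-highest bid, 2,790 credits.
Noah's payoff = 2,810 credits − 2,790 credits = 20 credits. All other bidders lose, so their payoff is 0.

Jonah 0 credits, Dana 0 credits, Grace 0 credits, Iris 0 credits, Noah 20 credits, Maya 0 credits.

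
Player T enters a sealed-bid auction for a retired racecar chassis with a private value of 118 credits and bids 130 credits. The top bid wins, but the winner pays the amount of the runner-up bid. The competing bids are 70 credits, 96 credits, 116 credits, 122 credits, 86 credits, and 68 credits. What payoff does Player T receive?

Highest competing bid: 122 credits.
Player T's bid 130 credits is the highest overall, so Player T wins and pays the second-highest bid, 122 credits.
Payoff = value − price = 118 credits − 122 credits = -4 credits.
Overbidding won the item at a price above value — truthful bidding would have avoided this loss.

Payoff = -4 credits.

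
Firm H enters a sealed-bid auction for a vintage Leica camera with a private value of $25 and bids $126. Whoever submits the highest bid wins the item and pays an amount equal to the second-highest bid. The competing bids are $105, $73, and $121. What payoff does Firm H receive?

Highest competing bid: $121.
Firm H's bid $126 is the highest overall, so Firm H wins and pays the second-highest bid, $121.
Payoff = value − price = $25 − $121 = -$96.
Overbidding won the item at a price above value — truthful bidding would have avoided this loss.

Payoff = -$96.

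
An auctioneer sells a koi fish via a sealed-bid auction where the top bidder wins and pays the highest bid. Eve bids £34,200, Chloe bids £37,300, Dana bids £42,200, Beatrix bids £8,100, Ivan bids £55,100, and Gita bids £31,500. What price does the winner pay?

£55,100

Ordered from highest: Ivan £55,100; Dana £42,200; Chloe £37,300; Eve £34,200; Gita £31,500; Beatrix £8,100.
Ivan is the highest bidder, so Ivan wins.
Under the first-price rule, the price is the highest bid: £55,100.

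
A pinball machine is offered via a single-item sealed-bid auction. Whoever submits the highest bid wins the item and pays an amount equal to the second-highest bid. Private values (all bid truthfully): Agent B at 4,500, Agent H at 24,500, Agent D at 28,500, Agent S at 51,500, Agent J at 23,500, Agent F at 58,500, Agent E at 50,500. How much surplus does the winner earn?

Winner's surplus: 7,000.

Bids in descending order: Agent F 58,500, then Agent S 51,500, then Agent E 50,500, then Agent D 28,500, then Agent H 24,500, then Agent J 23,500, then Agent B 4,500.
Agent F wins with the top bid and pays the second-highest, 51,500.
Surplus = 58,500 − 51,500 = 7,000.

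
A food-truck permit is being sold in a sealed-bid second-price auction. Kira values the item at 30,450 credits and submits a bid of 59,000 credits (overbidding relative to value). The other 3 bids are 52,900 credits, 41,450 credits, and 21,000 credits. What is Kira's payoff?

Highest competing bid: 52,900 credits.
Kira's bid 59,000 credits is the highest overall, so Kira wins and pays the second-highest bid, 52,900 credits.
Payoff = value − price = 30,450 credits − 52,900 credits = -22,450 credits.

-22,450 credits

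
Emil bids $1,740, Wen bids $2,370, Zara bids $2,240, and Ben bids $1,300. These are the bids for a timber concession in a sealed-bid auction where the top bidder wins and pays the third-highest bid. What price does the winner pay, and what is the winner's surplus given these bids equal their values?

Price $1,740; surplus $630.

Ordered from highest: Wen $2,370 > Zara $2,240 > Emil $1,740 > Ben $1,300.
Wen is the highest bidder, so Wen wins.
Under the third-price rule, the price is the third-highest bid: $1,740.
Surplus = $2,370 − $1,740 = $630.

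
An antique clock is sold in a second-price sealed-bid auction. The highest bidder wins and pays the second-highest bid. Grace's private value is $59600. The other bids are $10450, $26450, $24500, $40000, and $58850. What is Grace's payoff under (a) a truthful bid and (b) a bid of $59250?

The highest competing bid is $58850.
Bidding truthfully at $59600: Grace has the top bid, wins, and pays the second-highest bid $58850. Payoff = $59600 − $58850 = $750.
Bidding $59250: Grace has the top bid, wins, and pays the second-highest bid $58850. Payoff = $59600 − $58850 = $750.

(a) $750  (b) $750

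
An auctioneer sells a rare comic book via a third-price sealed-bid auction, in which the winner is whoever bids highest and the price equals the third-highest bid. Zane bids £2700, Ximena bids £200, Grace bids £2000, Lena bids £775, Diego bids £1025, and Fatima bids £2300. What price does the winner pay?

Ordered from highest: Zane £2700; Fatima £2300; Grace £2000; Diego £1025; Lena £775; Ximena £200.
Zane is the highest bidder, so Zane wins.
Under the third-price rule, the price is the third-highest bid: £2000.

£2000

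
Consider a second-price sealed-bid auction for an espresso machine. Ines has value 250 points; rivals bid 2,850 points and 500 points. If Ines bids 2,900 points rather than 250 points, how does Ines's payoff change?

Change in payoff: -2,600 points.

The highest competing bid is 2,850 points.
Bidding truthfully at 250 points: the top bid is 2,850 points (a rival), so Ines loses. Payoff = 0 points.
Bidding 2,900 points: Ines has the top bid, wins, and pays the second-highest bid 2,850 points. Payoff = 250 points − 2,850 points = -2,600 points.
Change = -2,600 points − 0 points = -2,600 points.
This is the dominant-strategy logic: truthful bidding weakly beats any alternative.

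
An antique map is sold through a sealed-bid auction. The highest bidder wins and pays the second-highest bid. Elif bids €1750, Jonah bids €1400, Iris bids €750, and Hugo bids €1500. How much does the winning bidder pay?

Ordered from highest: Elif €1750; Hugo €1500; Jonah €1400; Iris €750.
Elif has the highest bid, so Elif wins.
The second-highest bid is €1500, so that is what Elif pays.

€1500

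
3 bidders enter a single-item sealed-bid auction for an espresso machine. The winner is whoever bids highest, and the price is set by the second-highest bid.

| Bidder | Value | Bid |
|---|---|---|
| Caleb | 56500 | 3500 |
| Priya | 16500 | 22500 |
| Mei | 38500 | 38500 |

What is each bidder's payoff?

Sorted high to low: Mei 38500 > Priya 22500 > Caleb 3500.
Mei has the top bid and wins; the price is the second-highest bid, 22500.
Mei's payoff = 38500 − 22500 = 16000. All other bidders lose, so their payoff is 0.

Payoffs: Caleb 0, Priya 0, Mei 16000.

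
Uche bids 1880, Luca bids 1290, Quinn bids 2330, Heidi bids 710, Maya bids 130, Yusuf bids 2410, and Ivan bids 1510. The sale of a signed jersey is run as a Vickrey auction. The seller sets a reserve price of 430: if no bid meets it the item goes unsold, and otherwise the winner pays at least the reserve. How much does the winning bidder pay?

2330

Sorted high to low: Yusuf 2410 > Quinn 2330 > Uche 1880 > Ivan 1510 > Luca 1290 > Heidi 710 > Maya 130.
Yusuf has the highest bid, so Yusuf wins.
The second-highest bid is 2330, which exceeds the reserve, so that sets the price.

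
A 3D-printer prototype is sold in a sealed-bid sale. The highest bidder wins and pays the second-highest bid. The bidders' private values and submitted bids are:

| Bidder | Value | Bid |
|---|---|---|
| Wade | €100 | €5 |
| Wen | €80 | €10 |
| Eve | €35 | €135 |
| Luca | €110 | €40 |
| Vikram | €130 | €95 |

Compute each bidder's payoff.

Ranking the bids: Eve €135, then Vikram €95, then Luca €40, then Wen €10, then Wade €5.
Eve has the top bid and wins; the price is the second-highest bid, €95.
Eve's payoff = €35 − €95 = -€60. All other bidders lose, so their payoff is 0.

Payoffs: Wade €0, Wen €0, Eve -€60, Luca €0, Vikram €0.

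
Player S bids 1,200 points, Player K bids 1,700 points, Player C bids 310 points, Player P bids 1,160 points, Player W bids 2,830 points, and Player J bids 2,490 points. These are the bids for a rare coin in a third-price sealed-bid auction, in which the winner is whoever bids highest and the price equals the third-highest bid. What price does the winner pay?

Bids in descending order: Player W 2,830 points > Player J 2,490 points > Player K 1,700 points > Player S 1,200 points > Player P 1,160 points > Player C 310 points.
Player W is the highest bidder, so Player W wins.
Under the third-price rule, the price is the third-highest bid: 1,700 points.

Price paid: 1,700 points.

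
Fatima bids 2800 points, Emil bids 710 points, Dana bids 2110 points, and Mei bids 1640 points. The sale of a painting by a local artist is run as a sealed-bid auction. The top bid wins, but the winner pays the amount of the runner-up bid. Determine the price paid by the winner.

2110 points

Ranking the bids: Fatima 2800 points > Dana 2110 points > Mei 1640 points > Emil 710 points.
Fatima has the highest bid, so Fatima wins.
The second-highest bid is 2110 points, so that is what Fatima pays.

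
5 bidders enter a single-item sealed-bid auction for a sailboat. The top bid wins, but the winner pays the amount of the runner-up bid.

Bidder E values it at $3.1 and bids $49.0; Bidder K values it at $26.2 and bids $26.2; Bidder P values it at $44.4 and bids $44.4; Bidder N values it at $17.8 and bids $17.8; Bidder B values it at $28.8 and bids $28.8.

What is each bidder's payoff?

Payoffs: Bidder E -$41.3, Bidder K $0.0, Bidder P $0.0, Bidder N $0.0, Bidder B $0.0.

Bids in descending order: Bidder E $49.0 > Bidder P $44.4 > Bidder B $28.8 > Bidder K $26.2 > Bidder N $17.8.
Bidder E has the top bid and wins; the price is the second-highest bid, $44.4.
Bidder E's payoff = $3.1 − $44.4 = -$41.3. All other bidders lose, so their payoff is 0.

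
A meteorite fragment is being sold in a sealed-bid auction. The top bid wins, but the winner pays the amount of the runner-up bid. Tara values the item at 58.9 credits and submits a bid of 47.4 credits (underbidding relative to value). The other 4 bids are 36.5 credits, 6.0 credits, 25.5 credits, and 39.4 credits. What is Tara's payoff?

Payoff = 19.5 credits.

Highest competing bid: 39.4 credits.
Tara's bid 47.4 credits is the highest overall, so Tara wins and pays the second-highest bid, 39.4 credits.
Payoff = value − price = 58.9 credits − 39.4 credits = 19.5 credits.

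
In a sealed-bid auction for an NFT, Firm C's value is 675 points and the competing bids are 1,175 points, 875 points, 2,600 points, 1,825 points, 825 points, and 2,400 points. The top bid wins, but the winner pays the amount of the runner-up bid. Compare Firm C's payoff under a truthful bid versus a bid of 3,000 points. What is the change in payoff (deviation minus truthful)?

Payoff change: -1,925 points.

The highest competing bid is 2,600 points.
Bidding truthfully at 675 points: the top bid is 2,600 points (a rival), so Firm C loses. Payoff = 0 points.
Bidding 3,000 points: Firm C has the top bid, wins, and pays the second-highest bid 2,600 points. Payoff = 675 points − 2,600 points = -1,925 points.
Change = -1,925 points − 0 points = -1,925 points.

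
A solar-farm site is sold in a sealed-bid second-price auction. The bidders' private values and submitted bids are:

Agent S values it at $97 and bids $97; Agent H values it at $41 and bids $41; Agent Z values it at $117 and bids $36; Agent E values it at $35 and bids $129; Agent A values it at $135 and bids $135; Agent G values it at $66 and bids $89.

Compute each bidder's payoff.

Ordered from highest: Agent A $135, then Agent E $129, then Agent S $97, then Agent G $89, then Agent H $41, then Agent Z $36.
Agent A has the top bid and wins; the price is the second-highest bid, $129.
Agent A's payoff = $135 − $129 = $6. All other bidders lose, so their payoff is 0.

Agent S $0, Agent H $0, Agent Z $0, Agent E $0, Agent A $6, Agent G $0.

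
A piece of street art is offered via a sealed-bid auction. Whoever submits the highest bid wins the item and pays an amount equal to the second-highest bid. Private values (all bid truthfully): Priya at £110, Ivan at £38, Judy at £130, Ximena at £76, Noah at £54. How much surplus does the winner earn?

Surplus = £20.

Bids in descending order: Judy £130 > Priya £110 > Ximena £76 > Noah £54 > Ivan £38.
Judy wins with the top bid and pays the second-highest, £110.
Surplus = £130 − £110 = £20.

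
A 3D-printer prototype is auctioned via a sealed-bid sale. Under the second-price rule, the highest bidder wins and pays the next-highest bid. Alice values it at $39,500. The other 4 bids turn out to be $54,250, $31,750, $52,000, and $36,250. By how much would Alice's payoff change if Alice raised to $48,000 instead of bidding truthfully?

The highest competing bid is $54,250.
Bidding truthfully at $39,500: the top bid is $54,250 (a rival), so Alice loses. Payoff = $0.
Bidding $48,000: the top bid is $54,250 (a rival), so Alice loses. Payoff = $0.
Change = $0 − $0 = $0.
The bid only affects whether you win, not the price — here both bids land on the same side of the top rival bid, so the deviation is payoff-neutral.

Change in payoff: $0.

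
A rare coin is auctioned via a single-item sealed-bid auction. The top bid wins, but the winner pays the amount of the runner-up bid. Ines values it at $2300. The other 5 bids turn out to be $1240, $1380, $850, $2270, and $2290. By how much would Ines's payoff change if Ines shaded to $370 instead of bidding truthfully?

Change in payoff: -$10.

The highest competing bid is $2290.
Bidding truthfully at $2300: Ines has the top bid, wins, and pays the second-highest bid $2290. Payoff = $2300 − $2290 = $10.
Bidding $370: the top bid is $2290 (a rival), so Ines loses. Payoff = $0.
Change = $0 − $10 = -$10.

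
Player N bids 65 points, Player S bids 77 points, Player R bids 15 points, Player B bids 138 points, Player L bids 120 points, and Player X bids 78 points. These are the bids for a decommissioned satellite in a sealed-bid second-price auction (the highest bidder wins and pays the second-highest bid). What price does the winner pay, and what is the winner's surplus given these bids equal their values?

Price 120 points; surplus 18 points.

Ordered from highest: Player B 138 points > Player L 120 points > Player X 78 points > Player S 77 points > Player N 65 points > Player R 15 points.
Player B is the highest bidder, so Player B wins.
Under the second-price rule, the price is the second-highest bid: 120 points.
Surplus = 138 points − 120 points = 18 points.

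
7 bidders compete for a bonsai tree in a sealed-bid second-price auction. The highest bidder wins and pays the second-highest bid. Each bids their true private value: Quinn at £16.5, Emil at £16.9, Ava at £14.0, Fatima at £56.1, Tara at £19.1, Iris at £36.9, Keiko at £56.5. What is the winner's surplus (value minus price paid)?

£0.4

Ranking the bids: Keiko £56.5, then Fatima £56.1, then Iris £36.9, then Tara £19.1, then Emil £16.9, then Quinn £16.5, then Ava £14.0.
Keiko wins with the top bid and pays the second-highest, £56.1.
Surplus = £56.5 − £56.1 = £0.4.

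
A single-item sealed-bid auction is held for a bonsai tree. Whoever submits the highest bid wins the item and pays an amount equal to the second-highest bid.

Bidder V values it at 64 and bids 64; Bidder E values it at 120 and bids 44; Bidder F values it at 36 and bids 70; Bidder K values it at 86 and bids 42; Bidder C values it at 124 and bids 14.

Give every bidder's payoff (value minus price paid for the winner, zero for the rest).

Bidder V 0, Bidder E 0, Bidder F -28, Bidder K 0, Bidder C 0.

Sorted high to low: Bidder F 70, then Bidder V 64, then Bidder E 44, then Bidder K 42, then Bidder C 14.
Bidder F has the top bid and wins; the price is the second-highest bid, 64.
Bidder F's payoff = 36 − 64 = -28. All other bidders lose, so their payoff is 0.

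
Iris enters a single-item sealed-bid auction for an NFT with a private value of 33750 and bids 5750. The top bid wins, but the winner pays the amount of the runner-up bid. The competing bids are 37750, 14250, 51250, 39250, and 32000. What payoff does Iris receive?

Payoff = 0.

Highest competing bid: 51250.
Iris's bid 5750 is not the highest, so Iris loses, pays nothing, and earns zero payoff.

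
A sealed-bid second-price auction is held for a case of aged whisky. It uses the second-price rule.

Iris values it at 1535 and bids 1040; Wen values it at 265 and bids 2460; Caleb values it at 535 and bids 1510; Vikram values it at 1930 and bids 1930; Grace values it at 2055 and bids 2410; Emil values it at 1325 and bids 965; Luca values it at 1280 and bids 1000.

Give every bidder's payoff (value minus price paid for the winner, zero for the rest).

Sorted high to low: Wen 2460 > Grace 2410 > Vikram 1930 > Caleb 1510 > Iris 1040 > Luca 1000 > Emil 965.
Wen has the top bid and wins; the price is the second-highest bid, 2410.
Wen's payoff = 265 − 2410 = -2145. All other bidders lose, so their payoff is 0.

Iris 0, Wen -2145, Caleb 0, Vikram 0, Grace 0, Emil 0, Luca 0.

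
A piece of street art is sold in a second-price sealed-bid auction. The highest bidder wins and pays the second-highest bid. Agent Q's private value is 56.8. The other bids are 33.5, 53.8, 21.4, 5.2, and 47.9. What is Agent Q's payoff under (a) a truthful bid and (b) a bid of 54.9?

The highest competing bid is 53.8.
Bidding truthfully at 56.8: Agent Q has the top bid, wins, and pays the second-highest bid 53.8. Payoff = 56.8 − 53.8 = 3.0.
Bidding 54.9: Agent Q has the top bid, wins, and pays the second-highest bid 53.8. Payoff = 56.8 − 53.8 = 3.0.

(a) 3.0  (b) 3.0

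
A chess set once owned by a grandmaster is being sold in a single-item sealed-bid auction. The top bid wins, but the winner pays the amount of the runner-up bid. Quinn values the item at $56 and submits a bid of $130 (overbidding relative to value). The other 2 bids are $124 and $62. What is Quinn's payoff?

Highest competing bid: $124.
Quinn's bid $130 is the highest overall, so Quinn wins and pays the second-highest bid, $124.
Payoff = value − price = $56 − $124 = -$68.

-$68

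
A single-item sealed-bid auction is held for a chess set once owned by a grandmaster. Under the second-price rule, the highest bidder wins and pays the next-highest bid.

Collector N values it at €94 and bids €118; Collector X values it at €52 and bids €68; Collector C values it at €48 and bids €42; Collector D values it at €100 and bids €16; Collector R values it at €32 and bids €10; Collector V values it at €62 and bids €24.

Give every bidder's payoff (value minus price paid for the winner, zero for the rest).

Collector N €26, Collector X €0, Collector C €0, Collector D €0, Collector R €0, Collector V €0.

Ranking the bids: Collector N €118, then Collector X €68, then Collector C €42, then Collector V €24, then Collector D €16, then Collector R €10.
Collector N has the top bid and wins; the price is the second-highest bid, €68.
Collector N's payoff = €94 − €68 = €26. All other bidders lose, so their payoff is 0.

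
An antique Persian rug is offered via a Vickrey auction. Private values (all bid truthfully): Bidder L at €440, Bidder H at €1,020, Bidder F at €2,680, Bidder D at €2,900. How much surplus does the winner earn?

Ranking the bids: Bidder D €2,900 > Bidder F €2,680 > Bidder H €1,020 > Bidder L €440.
Bidder D wins with the top bid and pays the second-highest, €2,680.
Surplus = €2,900 − €2,680 = €220.

€220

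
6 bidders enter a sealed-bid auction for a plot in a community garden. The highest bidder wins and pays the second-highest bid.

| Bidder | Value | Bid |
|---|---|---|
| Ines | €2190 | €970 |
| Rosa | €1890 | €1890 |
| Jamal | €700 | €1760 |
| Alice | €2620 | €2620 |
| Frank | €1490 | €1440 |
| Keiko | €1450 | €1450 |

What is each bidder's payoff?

Ranking the bids: Alice €2620 > Rosa €1890 > Jamal €1760 > Keiko €1450 > Frank €1440 > Ines €970.
Alice has the top bid and wins; the price is the second-highest bid, €1890.
Alice's payoff = €2620 − €1890 = €730. All other bidders lose, so their payoff is 0.

Ines €0, Rosa €0, Jamal €0, Alice €730, Frank €0, Keiko €0.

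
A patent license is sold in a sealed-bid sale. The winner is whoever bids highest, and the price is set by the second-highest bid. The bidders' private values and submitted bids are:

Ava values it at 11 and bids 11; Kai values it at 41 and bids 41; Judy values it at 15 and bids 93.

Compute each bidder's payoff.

Ordered from highest: Judy 93 > Kai 41 > Ava 11.
Judy has the top bid and wins; the price is the second-highest bid, 41.
Judy's payoff = 15 − 41 = -26. All other bidders lose, so their payoff is 0.

Payoffs: Ava 0, Kai 0, Judy -26.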